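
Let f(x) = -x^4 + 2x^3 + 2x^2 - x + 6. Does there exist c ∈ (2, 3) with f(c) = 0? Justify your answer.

f(2) = 12 and f(3) = -6, which have opposite signs.
Since f is a polynomial it is continuous on [2, 3].
So by the Intermediate Value Theorem there is a c strictly between 2 and 3 with f(c) = 0.

Yes, such a c exists.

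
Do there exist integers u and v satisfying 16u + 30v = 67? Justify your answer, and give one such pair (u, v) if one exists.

gcd(16, 30) = 2, so every integer of the form 16u + 30v is a multiple of 2.
But 67 is not a multiple of 2 (it leaves remainder 1).
Hence no integers u, v satisfy the equation.

No, no such integers exist.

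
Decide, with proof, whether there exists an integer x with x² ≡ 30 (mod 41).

Apply Euler's criterion with the prime 41: 30 is a quadratic residue iff 30^20 ≡ 1 (mod 41), and a non-residue iff it is ≡ −1.
Repeated squaring mod 41: 30^2 = 900 ≡ 39; 30^4 ≡ 39² = 1521 ≡ 4; 30^8 ≡ 4² = 16 ≡ 16; 30^16 ≡ 16² = 256 ≡ 10.
Since 20 = 16 + 4, 30^20 ≡ 10 · 4; multiplying out mod 41: 10·4 = 40 ≡ 40. Thus 30^20 ≡ 40 ≡ −1 (mod 41).
By Euler's criterion 30 is a quadratic non-residue mod 41: no x satisfies x² ≡ 30 (mod 41).

No, no such integer exists.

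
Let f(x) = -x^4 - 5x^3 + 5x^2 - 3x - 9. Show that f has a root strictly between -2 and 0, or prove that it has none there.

Yes, f has a root in the interval.

f(-2) = 41 and f(0) = -9, which have opposite signs.
f is continuous everywhere (it is a polynomial), in particular on [-2, 0].
By the Intermediate Value Theorem, f takes the value 0 somewhere in the open interval.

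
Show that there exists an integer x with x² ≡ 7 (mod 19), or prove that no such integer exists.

x = 8 works: 8² = 64, and 64 − 7 = 57 = 3·19.

x = 8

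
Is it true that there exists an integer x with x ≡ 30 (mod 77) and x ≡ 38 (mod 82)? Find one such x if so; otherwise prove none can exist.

Since 77 and 82 share no common factor, CRT says the pair of congruences has a solution (unique mod 6314).
Write x = 30 + 77t and require 30 + 77t ≡ 38 (mod 82), i.e. 77t ≡ 8 (mod 82).
Invert 77 mod 82 by the Euclidean algorithm: 82 = 1·77 + 5, 77 = 15·5 + 2, 5 = 2·2 + 1, 2 = 2·1 + 0; back-substituting, 1 = 5 − 2·2 = 5 − 2·(77 − 15·5) = −2·77 + 31·5 = −2·77 + 31·(82 − 1·77) = 31·82 − 33·77. Hence 77·(-33) ≡ 1, so 77⁻¹ ≡ -33 ≡ 49 (mod 82).
Multiplying by 49: t ≡ 49·8 = 392 ≡ 64 (mod 82).
Taking t = 64 gives x = 30 + 77·64 = 4958.
Check: 4958 mod 77 = 30, 4958 mod 82 = 38. ✓

x = 4958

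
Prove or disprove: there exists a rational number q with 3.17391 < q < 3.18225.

q = 35/11

Look for a denominator N such that an integer falls strictly between N·3.17391 and N·3.18225. N = 11 works: 11·3.17391 = 34.91301 < 35 < 35.00475 = 11·3.18225.
So q = 35/11 works: it is a ratio of integers, and dividing 11·3.17391 < 35 < 11·3.18225 through by 11 gives 3.17391 < 35/11 < 3.18225.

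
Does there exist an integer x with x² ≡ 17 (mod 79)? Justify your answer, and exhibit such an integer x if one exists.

There is no such integer.

Apply Euler's criterion with the prime 79: 17 is a quadratic residue iff 17^39 ≡ 1 (mod 79), and a non-residue iff it is ≡ −1.
Squaring successively (mod 79): 17^2 = 289 ≡ 52; 17^4 ≡ 52² = 2704 ≡ 18; 17^8 ≡ 18² = 324 ≡ 8; 17^16 ≡ 8² = 64 ≡ 64; 17^32 ≡ 64² = 4096 ≡ 67.
Since 39 = 32 + 4 + 2 + 1, 17^39 ≡ 67 · 18 · 52 · 17; multiplying out mod 79: 67·18 = 1206 ≡ 21, then 21·52 = 1092 ≡ 65, then 65·17 = 1105 ≡ 78. Thus 17^39 ≡ 78 ≡ −1 (mod 79).
By Euler's criterion 17 is a quadratic non-residue mod 79: no x satisfies x² ≡ 17 (mod 79).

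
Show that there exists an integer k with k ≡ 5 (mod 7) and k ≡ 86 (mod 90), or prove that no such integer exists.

k = 446

Since 7 and 90 share no common factor, CRT says the pair of congruences has a solution (unique mod 630).
Any solution of the first congruence is k = 5 + 7t; substituting into the second, 7t ≡ 86 − 5 ≡ 81 (mod 90).
Note 7·13 = 91 ≡ 1 (mod 90) (as 91 − 1 = 1·90), so 7⁻¹ ≡ 13.
Therefore t ≡ 13·81 = 1053 ≡ 63 (mod 90).
With t = 63: k = 5 + 7·63 = 446.
Indeed 446 ≡ 5 (mod 7) and 446 ≡ 86 (mod 90).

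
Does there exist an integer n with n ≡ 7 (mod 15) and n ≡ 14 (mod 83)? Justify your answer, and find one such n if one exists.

n = 97

Since 15 and 83 share no common factor, CRT says the pair of congruences has a solution (unique mod 1245).
Any solution of the first congruence is n = 7 + 15t; substituting into the second, 15t ≡ 14 − 7 ≡ 7 (mod 83).
Note 15·72 = 1080 ≡ 1 (mod 83) (as 1080 − 1 = 13·83), so 15⁻¹ ≡ 72.
Multiplying by 72: t ≡ 72·7 = 504 ≡ 6 (mod 83).
With t = 6: n = 7 + 15·6 = 97.
Indeed 97 ≡ 7 (mod 15) and 97 ≡ 14 (mod 83).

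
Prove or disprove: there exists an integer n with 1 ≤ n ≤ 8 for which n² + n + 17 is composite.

No such integer n in that range exists.

The values for n = 1, 2, …, 8 are 19, 23, 29, 37, 47, 59, 73, 89, and each of these is prime.
So no value in the range makes the expression composite.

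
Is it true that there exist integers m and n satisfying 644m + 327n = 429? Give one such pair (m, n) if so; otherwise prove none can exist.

Since gcd(644, 327) = 1, every integer is an integer combination of 644 and 327.
Run the Euclidean algorithm on 644 and 327: 644 = 1·327 + 317, 327 = 1·317 + 10, 317 = 31·10 + 7, 10 = 1·7 + 3, 7 = 2·3 + 1, 3 = 3·1 + 0.
Working back up the chain: 1 = 7 − 2·3 = 7 − 2·(10 − 1·7) = −2·10 + 3·7 = −2·10 + 3·(317 − 31·10) = 3·317 − 95·10 = 3·317 − 95·(327 − 1·317) = −95·327 + 98·317 = −95·327 + 98·(644 − 1·327) = 98·644 − 193·327. So 644·98 + 327·(-193) = 1.
Scaling by 429 gives the particular solution (m, n) = (42042, -82797).
Subtracting 128·327 from m and adding 128·644 to n gives the tidier solution (186, -365).
Indeed 644·186 + 327·(-365) = 119784 − 119355 = 429.

m = 186, n = -365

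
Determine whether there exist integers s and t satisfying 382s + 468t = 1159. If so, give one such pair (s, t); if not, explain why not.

No, no such integers exist.

Any value of 382s + 468t is a multiple of gcd(382, 468) = 2.
But 1159 is not a multiple of 2 (it leaves remainder 1).
So the equation is unsolvable over ℤ.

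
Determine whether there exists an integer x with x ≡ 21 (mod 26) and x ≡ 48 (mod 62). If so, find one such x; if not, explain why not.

Reduce both congruences modulo 2, which divides 26 and 62: they say x ≡ 21 (mod 2) and x ≡ 48 (mod 2).
However 21 ≡ 1 and 48 ≡ 0 (mod 2), and 1 ≠ 0.
Hence the system has no solution.

There is no such integer.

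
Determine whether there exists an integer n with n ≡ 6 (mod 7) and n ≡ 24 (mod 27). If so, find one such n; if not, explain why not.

Since 7 and 27 share no common factor, CRT says the pair of congruences has a solution (unique mod 189).
Any solution of the first congruence is n = 6 + 7t; substituting into the second, 7t ≡ 24 − 6 ≡ 18 (mod 27).
To invert 7 modulo 27: 27 = 3·7 + 6, 7 = 1·6 + 1, 6 = 6·1 + 0, and unwinding, 1 = 7 − 1·6 = 7 − (27 − 3·7) = −27 + 4·7. Thus 7⁻¹ ≡ 4 (mod 27).
Therefore t ≡ 4·18 = 72 ≡ 18 (mod 27).
With t = 18: n = 6 + 7·18 = 132.
Indeed 132 ≡ 6 (mod 7) and 132 ≡ 24 (mod 27).

n = 132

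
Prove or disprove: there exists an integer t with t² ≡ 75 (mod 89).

There is no such integer.

89 is prime, so by Euler's criterion 75 is a square mod 89 iff 75^((89−1)/2) = 75^44 ≡ 1 (mod 89).
Squaring successively (mod 89): 75^2 = 5625 ≡ 18; 75^4 ≡ 18² = 324 ≡ 57; 75^8 ≡ 57² = 3249 ≡ 45; 75^16 ≡ 45² = 2025 ≡ 67; 75^32 ≡ 67² = 4489 ≡ 39.
Since 44 = 32 + 8 + 4, 75^44 ≡ 39 · 45 · 57; multiplying out mod 89: 39·45 = 1755 ≡ 64, then 64·57 = 3648 ≡ 88. Thus 75^44 ≡ 88 ≡ −1 (mod 89).
By Euler's criterion 75 is a quadratic non-residue mod 89: no t satisfies t² ≡ 75 (mod 89).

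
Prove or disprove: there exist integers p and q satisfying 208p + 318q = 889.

gcd(208, 318) = 2, so every integer of the form 208p + 318q is a multiple of 2.
But 889 is not a multiple of 2 (it leaves remainder 1).
Therefore 208p + 318q = 889 has no solution in integers.

No such integers exist.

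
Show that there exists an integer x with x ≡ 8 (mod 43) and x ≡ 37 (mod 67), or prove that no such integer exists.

Since 43 and 67 share no common factor, CRT says the pair of congruences has a solution (unique mod 2881).
Write x = 8 + 43t and require 8 + 43t ≡ 37 (mod 67), i.e. 43t ≡ 29 (mod 67).
Invert 43 mod 67 by the Euclidean algorithm: 67 = 1·43 + 24, 43 = 1·24 + 19, 24 = 1·19 + 5, 19 = 3·5 + 4, 5 = 1·4 + 1, 4 = 4·1 + 0; back-substituting, 1 = 5 − 1·4 = 5 − (19 − 3·5) = −19 + 4·5 = −19 + 4·(24 − 1·19) = 4·24 − 5·19 = 4·24 − 5·(43 − 1·24) = −5·43 + 9·24 = −5·43 + 9·(67 − 1·43) = 9·67 − 14·43. Hence 43·(-14) ≡ 1, so 43⁻¹ ≡ -14 ≡ 53 (mod 67).
Therefore t ≡ 53·29 = 1537 ≡ 63 (mod 67).
With t = 63: x = 8 + 43·63 = 2717.
Check: 2717 mod 43 = 8, 2717 mod 67 = 37. ✓

x = 2717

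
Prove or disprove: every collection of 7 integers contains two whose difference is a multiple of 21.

Consider the 7 integers 90, 91, …, 96. They lie in distinct residue classes modulo 21, since 7 ≤ 21.
No two share a residue, so no pair has difference divisible by 21; the claim fails for this set.

No; for instance {90, 91, 92, 93, 94, 95, 96} is a counterexample.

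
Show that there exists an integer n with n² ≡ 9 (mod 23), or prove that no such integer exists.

n = 3

Take n = 3. Then 3² = 9, and since 0 ≤ 9 < 23 this is already reduced: 3² ≡ 9 (mod 23).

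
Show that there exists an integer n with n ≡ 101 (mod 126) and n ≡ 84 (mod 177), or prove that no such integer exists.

Both moduli are multiples of 3 = gcd(126, 177), so any solution would satisfy n ≡ 101 and n ≡ 84 modulo 3 simultaneously.
However 101 ≡ 2 and 84 ≡ 0 (mod 3), and 2 ≠ 0.
Therefore no such n exists.

There is no such integer.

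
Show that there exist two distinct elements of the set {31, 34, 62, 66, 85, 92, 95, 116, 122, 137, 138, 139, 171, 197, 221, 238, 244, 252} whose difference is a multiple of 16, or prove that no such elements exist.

31 and 95 are such a pair.

Both 31 and 95 leave remainder 15 on division by 16; their difference 64 = 4·16 is a multiple of 16.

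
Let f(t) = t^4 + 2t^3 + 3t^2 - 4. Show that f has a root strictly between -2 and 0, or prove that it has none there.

f(-2) = 8 and f(0) = -4, which have opposite signs.
f is continuous everywhere (it is a polynomial), in particular on [-2, 0].
By the Intermediate Value Theorem f must vanish at some point of (-2, 0).

Yes, f has a root in the interval.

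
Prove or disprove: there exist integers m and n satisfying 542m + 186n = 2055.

Both 542 and 186 are divisible by gcd(542, 186) = 2, hence so is any combination 542m + 186n.
But 2055 = 2·1027 + 1, so 2 ∤ 2055.
Hence no integers m, n satisfy the equation.

There are no such integers.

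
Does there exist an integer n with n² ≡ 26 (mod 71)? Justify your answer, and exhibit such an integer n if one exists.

No, no such integer exists.

71 is prime, so by Euler's criterion 26 is a square mod 71 iff 26^((71−1)/2) = 26^35 ≡ 1 (mod 71).
Squaring successively (mod 71): 26^2 = 676 ≡ 37; 26^4 ≡ 37² = 1369 ≡ 20; 26^8 ≡ 20² = 400 ≡ 45; 26^16 ≡ 45² = 2025 ≡ 37; 26^32 ≡ 37² = 1369 ≡ 20.
Since 35 = 32 + 2 + 1, 26^35 ≡ 20 · 37 · 26; multiplying out mod 71: 20·37 = 740 ≡ 30, then 30·26 = 780 ≡ 70. Thus 26^35 ≡ 70 ≡ −1 (mod 71).
By Euler's criterion 26 is a quadratic non-residue mod 71: no n satisfies n² ≡ 26 (mod 71).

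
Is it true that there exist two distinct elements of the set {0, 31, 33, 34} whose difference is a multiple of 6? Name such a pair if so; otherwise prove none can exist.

Residues mod 6: 0↦0, 31↦1, 33↦3, 34↦4.
These 4 residues are pairwise different, hence no difference of two elements is divisible by 6.

There is no such pair.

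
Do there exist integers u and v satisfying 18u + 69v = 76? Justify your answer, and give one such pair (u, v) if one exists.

Both 18 and 69 are divisible by gcd(18, 69) = 3, hence so is any combination 18u + 69v.
But 76 is not a multiple of 3 (it leaves remainder 1).
So the equation is unsolvable over ℤ.

No such integers exist.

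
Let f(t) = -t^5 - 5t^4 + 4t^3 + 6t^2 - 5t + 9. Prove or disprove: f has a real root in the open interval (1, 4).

f(1) = 8 and f(4) = -1963, which have opposite signs.
f is continuous everywhere (it is a polynomial), in particular on [1, 4].
By the Intermediate Value Theorem, f takes the value 0 somewhere in the open interval.

Such a root exists.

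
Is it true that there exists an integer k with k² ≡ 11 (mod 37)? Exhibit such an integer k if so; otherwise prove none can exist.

k = 23

k = 23 works: 23² = 529, and 529 − 11 = 518 = 14·37.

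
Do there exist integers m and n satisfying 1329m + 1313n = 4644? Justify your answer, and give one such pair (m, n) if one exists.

m = 1275, n = -1287

1329 and 1313 are coprime, so 1329m + 1313n ranges over all of ℤ.
Dividing repeatedly: 1329 = 1·1313 + 16, 1313 = 82·16 + 1, 16 = 16·1 + 0.
Working back up the chain: 1 = 1313 − 82·16 = 1313 − 82·(1329 − 1·1313) = −82·1329 + 83·1313. So 1329·(-82) + 1313·83 = 1.
Scaling by 4644 gives the particular solution (m, n) = (-380808, 385452).
Adding 291·1313 to m and subtracting 291·1329 from n gives the tidier solution (1275, -1287).
Check: 1329·1275 + 1313·(-1287) = 1694475 − 1689831 = 4644. ✓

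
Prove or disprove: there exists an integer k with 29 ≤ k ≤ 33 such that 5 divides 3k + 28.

k = 29

At k = 29 we get 3·29 + 28 = 115, and 115 = 5·23.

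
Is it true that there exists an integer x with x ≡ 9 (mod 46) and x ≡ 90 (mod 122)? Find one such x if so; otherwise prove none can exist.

gcd(46, 122) = 2. If x ≡ 9 (mod 46) and x ≡ 90 (mod 122), then x ≡ 9 (mod 2) and x ≡ 90 (mod 2).
But 9 mod 2 = 1 while 90 mod 2 = 0, a contradiction.
Hence the system has no solution.

No such integer exists.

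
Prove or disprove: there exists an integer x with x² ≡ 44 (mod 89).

Take x = 20. Then 20² = 400 = 4·89 + 44, so 20² ≡ 44 (mod 89).

x = 20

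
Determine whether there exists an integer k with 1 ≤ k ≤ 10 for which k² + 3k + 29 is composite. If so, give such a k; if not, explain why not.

k = 7

At k = 7: 7² + 3·7 + 29 = 99 = 3·33, which is composite.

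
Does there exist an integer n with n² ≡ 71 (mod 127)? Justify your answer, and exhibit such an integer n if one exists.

n = 43

n = 43 works: 43² = 1849, and 1849 − 71 = 1778 = 14·127.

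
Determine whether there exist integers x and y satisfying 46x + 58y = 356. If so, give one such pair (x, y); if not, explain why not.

Since gcd(46, 58) = 2 and 356 = 2·178, Bézout's identity guarantees a solution.
Dividing through by 2 reduces the equation to 23x + 29y = 178.
Run the Euclidean algorithm on 29 and 23: 29 = 1·23 + 6, 23 = 3·6 + 5, 6 = 1·5 + 1, 5 = 5·1 + 0.
Working back up the chain: 1 = 6 − 1·5 = 6 − (23 − 3·6) = −23 + 4·6 = −23 + 4·(29 − 1·23) = 4·29 − 5·23. So 23·(-5) + 29·4 = 1.
Multiplying through by 178: x = (-5)·178 = -890, y = 4·178 = 712 is a solution.
The general solution is x = -890 + 29k, y = 712 − 23k; taking k = 31 gives the smaller pair x = 9, y = -1.
Check: 46·9 + 58·(-1) = 414 − 58 = 356. ✓

x = 9, y = -1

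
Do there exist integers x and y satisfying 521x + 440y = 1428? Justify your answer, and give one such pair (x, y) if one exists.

x = 148, y = -172

Since gcd(521, 440) = 1, every integer is an integer combination of 521 and 440.
Dividing repeatedly: 521 = 1·440 + 81, 440 = 5·81 + 35, 81 = 2·35 + 11, 35 = 3·11 + 2, 11 = 5·2 + 1, 2 = 2·1 + 0.
Back-substituting, 1 = 11 − 5·2 = 11 − 5·(35 − 3·11) = −5·35 + 16·11 = −5·35 + 16·(81 − 2·35) = 16·81 − 37·35 = 16·81 − 37·(440 − 5·81) = −37·440 + 201·81 = −37·440 + 201·(521 − 1·440) = 201·521 − 238·440; that is, 521·201 + 440·(-238) = 1.
Scaling by 1428 gives the particular solution (x, y) = (287028, -339864).
The general solution is x = 287028 + 440k, y = -339864 − 521k; taking k = -652 gives the smaller pair x = 148, y = -172.
Indeed 521·148 + 440·(-172) = 77108 − 75680 = 1428.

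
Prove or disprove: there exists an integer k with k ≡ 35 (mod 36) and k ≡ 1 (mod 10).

Here gcd(36, 10) = 2, and both 35 and 1 leave remainder 1 mod 2, so the system is consistent.
Step through k = 35, 35 + 36, 35 + 2·36, …: the values 35, 71 reduce mod 10 to 5, 1. The value 71 hits 1.
Indeed 71 ≡ 35 (mod 36) and 71 ≡ 1 (mod 10).

k = 71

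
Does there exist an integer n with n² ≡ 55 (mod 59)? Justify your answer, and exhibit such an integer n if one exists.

59 is prime, so by Euler's criterion 55 is a square mod 59 iff 55^((59−1)/2) = 55^29 ≡ 1 (mod 59).
Repeated squaring mod 59: 55^2 = 3025 ≡ 16; 55^4 ≡ 16² = 256 ≡ 20; 55^8 ≡ 20² = 400 ≡ 46; 55^16 ≡ 46² = 2116 ≡ 51.
Since 29 = 16 + 8 + 4 + 1, 55^29 ≡ 51 · 46 · 20 · 55; multiplying out mod 59: 51·46 = 2346 ≡ 45, then 45·20 = 900 ≡ 15, then 15·55 = 825 ≡ 58. Thus 55^29 ≡ 58 ≡ −1 (mod 59).
The value −1 means 55 is a non-residue modulo 59, so n² ≡ 55 (mod 59) is impossible.

No, no such integer exists.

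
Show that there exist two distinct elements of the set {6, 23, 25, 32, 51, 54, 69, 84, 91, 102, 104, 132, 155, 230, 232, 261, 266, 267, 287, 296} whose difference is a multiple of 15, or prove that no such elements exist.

The pair (6, 51) works.

6 mod 15 = 6 and 51 mod 15 = 6, so 51 − 6 = 45 = 3·15.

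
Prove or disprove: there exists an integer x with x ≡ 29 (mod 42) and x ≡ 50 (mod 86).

There is no such integer.

gcd(42, 86) = 2. If x ≡ 29 (mod 42) and x ≡ 50 (mod 86), then x ≡ 29 (mod 2) and x ≡ 50 (mod 2).
However 29 ≡ 1 and 50 ≡ 0 (mod 2), and 1 ≠ 0.
Therefore no such x exists.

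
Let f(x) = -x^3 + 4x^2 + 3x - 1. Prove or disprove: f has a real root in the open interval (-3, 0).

Yes, f has a root in the interval.

f(-3) = 53 and f(0) = -1, which have opposite signs.
As a polynomial, f is continuous on every closed interval.
By the Intermediate Value Theorem f must vanish at some point of (-3, 0).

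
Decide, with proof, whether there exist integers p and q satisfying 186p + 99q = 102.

p = 8, q = -14

gcd(186, 99) = 3, and 3 divides 102, so integer solutions exist.
Dividing through by 3 reduces the equation to 62p + 33q = 34.
Dividing repeatedly: 62 = 1·33 + 29, 33 = 1·29 + 4, 29 = 7·4 + 1, 4 = 4·1 + 0.
Unwinding: 1 = 29 − 7·4 = 29 − 7·(33 − 1·29) = −7·33 + 8·29 = −7·33 + 8·(62 − 1·33) = 8·62 − 15·33, i.e. 62·8 + 33·(-15) = 1.
Scaling by 34 gives the particular solution (p, q) = (272, -510).
The general solution is p = 272 + 33k, q = -510 − 62k; taking k = -8 gives the smaller pair p = 8, q = -14.
Check: 186·8 + 99·(-14) = 1488 − 1386 = 102. ✓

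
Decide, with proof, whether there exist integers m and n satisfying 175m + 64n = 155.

m = 21, n = -55

Since gcd(175, 64) = 1, every integer is an integer combination of 175 and 64.
Run the Euclidean algorithm on 175 and 64: 175 = 2·64 + 47, 64 = 1·47 + 17, 47 = 2·17 + 13, 17 = 1·13 + 4, 13 = 3·4 + 1, 4 = 4·1 + 0.
Unwinding: 1 = 13 − 3·4 = 13 − 3·(17 − 1·13) = −3·17 + 4·13 = −3·17 + 4·(47 − 2·17) = 4·47 − 11·17 = 4·47 − 11·(64 − 1·47) = −11·64 + 15·47 = −11·64 + 15·(175 − 2·64) = 15·175 − 41·64, i.e. 175·15 + 64·(-41) = 1.
Multiplying through by 155: m = 15·155 = 2325, n = (-41)·155 = -6355 is a solution.
Shifting by a multiple of (64, −175) keeps it a solution: m = 2325 − 36·64 = 21, n = -6355 + 36·175 = -55.
Indeed 175·21 + 64·(-55) = 3675 − 3520 = 155.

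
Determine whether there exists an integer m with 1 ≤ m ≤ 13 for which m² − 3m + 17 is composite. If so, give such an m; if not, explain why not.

m = 13

At m = 13: 13² − 3·13 + 17 = 147 = 3·49, which is composite.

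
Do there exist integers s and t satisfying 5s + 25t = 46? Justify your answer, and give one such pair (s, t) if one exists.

Any value of 5s + 25t is a multiple of gcd(5, 25) = 5.
However 46 leaves remainder 1 on division by 5.
So the equation is unsolvable over ℤ.

There are no such integers.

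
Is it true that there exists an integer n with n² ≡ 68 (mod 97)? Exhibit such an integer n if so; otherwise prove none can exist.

No, no such integer exists.

Apply Euler's criterion with the prime 97: 68 is a quadratic residue iff 68^48 ≡ 1 (mod 97), and a non-residue iff it is ≡ −1.
Squaring successively (mod 97): 68^2 = 4624 ≡ 65; 68^4 ≡ 65² = 4225 ≡ 54; 68^8 ≡ 54² = 2916 ≡ 6; 68^16 ≡ 6² = 36 ≡ 36; 68^32 ≡ 36² = 1296 ≡ 35.
Since 48 = 32 + 16, 68^48 ≡ 35 · 36; multiplying out mod 97: 35·36 = 1260 ≡ 96. Thus 68^48 ≡ 96 ≡ −1 (mod 97).
The value −1 means 68 is a non-residue modulo 97, so n² ≡ 68 (mod 97) is impossible.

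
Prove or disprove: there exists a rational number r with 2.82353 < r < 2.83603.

r = 17/6

Multiplying by 6: 6·2.82353 = 16.94118 and 6·2.83603 = 17.01618, so the integer 17 lies strictly between them.
Dividing back, 2.82353 < 17/6 < 2.83603, and 17/6 is rational.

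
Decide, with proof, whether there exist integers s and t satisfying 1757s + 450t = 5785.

s = 305, t = -1178

1757 and 450 are coprime, so 1757s + 450t ranges over all of ℤ.
Run the Euclidean algorithm on 1757 and 450: 1757 = 3·450 + 407, 450 = 1·407 + 43, 407 = 9·43 + 20, 43 = 2·20 + 3, 20 = 6·3 + 2, 3 = 1·2 + 1, 2 = 2·1 + 0.
Working back up the chain: 1 = 3 − 1·2 = 3 − (20 − 6·3) = −20 + 7·3 = −20 + 7·(43 − 2·20) = 7·43 − 15·20 = 7·43 − 15·(407 − 9·43) = −15·407 + 142·43 = −15·407 + 142·(450 − 1·407) = 142·450 − 157·407 = 142·450 − 157·(1757 − 3·450) = −157·1757 + 613·450. So 1757·(-157) + 450·613 = 1.
Times 5785: 1757·(-908245) + 450·3546205 = 5785, so (-908245, 3546205) solves it.
Shifting by a multiple of (450, −1757) keeps it a solution: s = -908245 + 2019·450 = 305, t = 3546205 − 2019·1757 = -1178.
Indeed 1757·305 + 450·(-1178) = 535885 − 530100 = 5785.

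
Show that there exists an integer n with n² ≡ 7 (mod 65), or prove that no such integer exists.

No such integer exists.

Work modulo the divisor 5 of 65. If n² ≡ 7 (mod 65) then n² ≡ 2 (mod 5).
Squares mod 5 repeat after n = 2 (as (−n)² = n²); for n = 0..2 they are 0, 1, 4.
The set of squares mod 5 is therefore {0, 1, 4}, which does not contain 2.
Hence no integer n has n² ≡ 7 (mod 65).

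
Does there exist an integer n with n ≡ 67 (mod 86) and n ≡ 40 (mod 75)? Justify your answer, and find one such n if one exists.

n = 1615

The moduli 86 and 75 are coprime, so by the Chinese Remainder Theorem a unique solution modulo 6450 exists.
Write n = 67 + 86t and require 67 + 86t ≡ 40 (mod 75), i.e. 86t ≡ 48 (mod 75).
86 ≡ 11 (mod 75), so this reads 11t ≡ 48 (mod 75). Since 11·41 = 451 = 6·75 + 1, the inverse of 11 mod 75 is 41.
Multiplying by 41: t ≡ 41·48 = 1968 ≡ 18 (mod 75).
Taking t = 18 gives n = 67 + 86·18 = 1615.
Verify: 1615 = 18·86 + 67 and 1615 = 21·75 + 40. ✓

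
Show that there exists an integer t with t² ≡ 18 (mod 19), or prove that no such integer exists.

Since (19 − t)² ≡ t² (mod 19), it suffices to square t = 0, 1, …, 9: the residues are 0, 1, 4, 9, 16, 6, 17, 11, 7, 5.
So the quadratic residues mod 19 are {0, 1, 4, 5, 6, 7, 9, 11, 16, 17}, and 18 is not among them.
Hence no integer t has t² ≡ 18 (mod 19).

No, no such integer exists.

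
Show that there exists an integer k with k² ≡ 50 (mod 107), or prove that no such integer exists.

Apply Euler's criterion with the prime 107: 50 is a quadratic residue iff 50^53 ≡ 1 (mod 107), and a non-residue iff it is ≡ −1.
Squaring successively (mod 107): 50^2 = 2500 ≡ 39; 50^4 ≡ 39² = 1521 ≡ 23; 50^8 ≡ 23² = 529 ≡ 101; 50^16 ≡ 101² = 10201 ≡ 36; 50^32 ≡ 36² = 1296 ≡ 12.
Since 53 = 32 + 16 + 4 + 1, 50^53 ≡ 12 · 36 · 23 · 50; multiplying out mod 107: 12·36 = 432 ≡ 4, then 4·23 = 92 ≡ 92, then 92·50 = 4600 ≡ 106. Thus 50^53 ≡ 106 ≡ −1 (mod 107).
By Euler's criterion 50 is a quadratic non-residue mod 107: no k satisfies k² ≡ 50 (mod 107).

There is no such integer.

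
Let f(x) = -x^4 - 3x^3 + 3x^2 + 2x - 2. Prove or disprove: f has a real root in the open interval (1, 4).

The endpoint values f(1) = -1 and f(4) = -394 are both negative. Claim: f(x) < 0 for every x in (1, 4).
Substitute x = 1 + u, where 0 < u < 3 on the interval. Expanding, f(1 + u) = -u^4 - 7u^3 - 12u^2 - 5u - 1.
The nonzero coefficients here are all negative, so for u > 0 every term is negative (or zero), and the constant term -1 is strictly negative.
So f is strictly negative on (1, 4); no root exists in the interval.

No.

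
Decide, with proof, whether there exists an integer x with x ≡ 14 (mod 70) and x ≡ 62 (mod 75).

Reduce both congruences modulo 5, which divides 70 and 75: they say x ≡ 14 (mod 5) and x ≡ 62 (mod 5).
But 14 mod 5 = 4 while 62 mod 5 = 2, a contradiction.
Therefore no such x exists.

No such integer exists.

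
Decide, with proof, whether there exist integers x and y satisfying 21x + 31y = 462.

21 and 31 are coprime, so 21x + 31y ranges over all of ℤ.
Dividing repeatedly: 31 = 1·21 + 10, 21 = 2·10 + 1, 10 = 10·1 + 0.
Working back up the chain: 1 = 21 − 2·10 = 21 − 2·(31 − 1·21) = −2·31 + 3·21. So 21·3 + 31·(-2) = 1.
Multiplying through by 462: x = 3·462 = 1386, y = (-2)·462 = -924 is a solution.
Shifting by a multiple of (31, −21) keeps it a solution: x = 1386 − 44·31 = 22, y = -924 + 44·21 = 0.
Indeed 21·22 + 31·0 = 462 + 0 = 462.

x = 22, y = 0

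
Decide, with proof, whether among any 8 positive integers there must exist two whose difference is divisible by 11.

Consider the 8 integers 4, 5, …, 11. They lie in distinct residue classes modulo 11, since 8 ≤ 11.
No two share a residue, so no pair has difference divisible by 11; the claim fails for this set.

No; for instance {4, 5, 6, 7, 8, 9, 10, 11} is a counterexample.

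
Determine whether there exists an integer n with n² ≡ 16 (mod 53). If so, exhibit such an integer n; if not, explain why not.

n = 49

n = 49 works: 49² = 2401, and 2401 − 16 = 2385 = 45·53.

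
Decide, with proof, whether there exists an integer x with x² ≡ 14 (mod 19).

There is no such integer.

Since (19 − x)² ≡ x² (mod 19), it suffices to square x = 0, 1, …, 9: the residues are 0, 1, 4, 9, 16, 6, 17, 11, 7, 5.
The set of squares mod 19 is therefore {0, 1, 4, 5, 6, 7, 9, 11, 16, 17}, which does not contain 14.
Therefore x² ≡ 14 (mod 19) has no solution.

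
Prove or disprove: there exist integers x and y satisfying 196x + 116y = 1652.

Every value of 196x + 116y is a multiple of gcd(196, 116) = 4; since 4 ∣ 1652, solutions exist.
Dividing through by 4 reduces the equation to 49x + 29y = 413.
Run the Euclidean algorithm on 49 and 29: 49 = 1·29 + 20, 29 = 1·20 + 9, 20 = 2·9 + 2, 9 = 4·2 + 1, 2 = 2·1 + 0.
Unwinding: 1 = 9 − 4·2 = 9 − 4·(20 − 2·9) = −4·20 + 9·9 = −4·20 + 9·(29 − 1·20) = 9·29 − 13·20 = 9·29 − 13·(49 − 1·29) = −13·49 + 22·29, i.e. 49·(-13) + 29·22 = 1.
Multiplying through by 413: x = (-13)·413 = -5369, y = 22·413 = 9086 is a solution.
Shifting by a multiple of (29, −49) keeps it a solution: x = -5369 + 186·29 = 25, y = 9086 − 186·49 = -28.
Indeed 196·25 + 116·(-28) = 4900 − 3248 = 1652.

x = 25, y = -28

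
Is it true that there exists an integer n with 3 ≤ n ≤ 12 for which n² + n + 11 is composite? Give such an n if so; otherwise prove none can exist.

At n = 11: 11² + 11 + 11 = 143 = 11·13, which is composite.

n = 11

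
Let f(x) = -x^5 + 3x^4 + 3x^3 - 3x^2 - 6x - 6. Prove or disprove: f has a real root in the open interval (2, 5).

Such a root exists.

f(2) = 10 and f(5) = -986, which have opposite signs.
f is continuous everywhere (it is a polynomial), in particular on [2, 5].
By the Intermediate Value Theorem f must vanish at some point of (2, 5).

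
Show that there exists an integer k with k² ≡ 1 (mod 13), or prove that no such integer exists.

k = 12 works: 12² = 144, and 144 − 1 = 143 = 11·13.

k = 12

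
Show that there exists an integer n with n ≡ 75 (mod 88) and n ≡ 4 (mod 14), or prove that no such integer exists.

Both moduli are multiples of 2 = gcd(88, 14), so any solution would satisfy n ≡ 75 and n ≡ 4 modulo 2 simultaneously.
These are incompatible: 75 − 4 = 71 is not divisible by 2.
So no integer satisfies both congruences.

No, no such integer exists.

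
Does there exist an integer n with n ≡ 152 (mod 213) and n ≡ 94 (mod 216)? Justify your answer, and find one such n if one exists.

No, no such integer exists.

Reduce both congruences modulo 3, which divides 213 and 216: they say n ≡ 152 (mod 3) and n ≡ 94 (mod 3).
These are incompatible: 152 − 94 = 58 is not divisible by 3.
Hence the system has no solution.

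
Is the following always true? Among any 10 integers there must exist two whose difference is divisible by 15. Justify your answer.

No; for instance {8, 9, 10, 11, 12, 13, 14, 15, 16, 17} is a counterexample.

Consider the 10 integers 8, 9, …, 17. They lie in distinct residue classes modulo 15, since 10 ≤ 15.
Any two of them differ by at most 9 < 15 and by at least 1, so no difference is a multiple of 15.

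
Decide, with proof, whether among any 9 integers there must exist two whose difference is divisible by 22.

No, the set {1, 2, 3, 4, 5, 6, 7, 8, 9} is a counterexample.

Consider the 9 integers 1, 2, …, 9. They lie in distinct residue classes modulo 22, since 9 ≤ 22.
No two share a residue, so no pair has difference divisible by 22; the claim fails for this set.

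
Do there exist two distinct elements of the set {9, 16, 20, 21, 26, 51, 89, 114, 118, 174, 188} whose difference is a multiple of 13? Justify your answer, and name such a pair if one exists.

No, no such pair exists.

Reduce each element modulo 13: 9↦9, 16↦3, 20↦7, 21↦8, 26↦0, 51↦12, 89↦11, 114↦10, 118↦1, 174↦5, 188↦6.
These 11 residues are pairwise different, hence no difference of two elements is divisible by 13.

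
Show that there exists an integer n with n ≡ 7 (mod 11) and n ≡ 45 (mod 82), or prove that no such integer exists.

n = 865

gcd(11, 82) = 1, so the Chinese Remainder Theorem guarantees exactly one residue class mod 902 satisfying both.
Write n = 7 + 11t and require 7 + 11t ≡ 45 (mod 82), i.e. 11t ≡ 38 (mod 82).
To invert 11 modulo 82: 82 = 7·11 + 5, 11 = 2·5 + 1, 5 = 5·1 + 0, and unwinding, 1 = 11 − 2·5 = 11 − 2·(82 − 7·11) = −2·82 + 15·11. Thus 11⁻¹ ≡ 15 (mod 82).
Multiplying by 15: t ≡ 15·38 = 570 ≡ 78 (mod 82).
Taking t = 78 gives n = 7 + 11·78 = 865.
Indeed 865 ≡ 7 (mod 11) and 865 ≡ 45 (mod 82).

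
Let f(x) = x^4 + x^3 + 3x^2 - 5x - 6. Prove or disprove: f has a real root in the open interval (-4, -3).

f has no root in that interval.

The endpoint values f(-4) = 254 and f(-3) = 90 are both positive. Claim: f(x) > 0 for every x in (-4, -3).
Substitute x = -3 − u, where 0 < u < 1 on the interval. Expanding, f(-3 − u) = u^4 + 11u^3 + 48u^2 + 104u + 90.
The nonzero coefficients here are all positive, so for u > 0 every term is positive (or zero), and the constant term 90 is strictly positive.
So f is strictly positive on (-4, -3); no root exists in the interval.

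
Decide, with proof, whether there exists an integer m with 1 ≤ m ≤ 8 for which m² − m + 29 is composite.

m = 5

At m = 5: 5² − 5 + 29 = 49 = 7·7, which is composite.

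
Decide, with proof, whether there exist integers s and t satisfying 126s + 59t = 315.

s = 32, t = -63

126 and 59 are coprime, so 126s + 59t ranges over all of ℤ.
Dividing repeatedly: 126 = 2·59 + 8, 59 = 7·8 + 3, 8 = 2·3 + 2, 3 = 1·2 + 1, 2 = 2·1 + 0.
Unwinding: 1 = 3 − 1·2 = 3 − (8 − 2·3) = −8 + 3·3 = −8 + 3·(59 − 7·8) = 3·59 − 22·8 = 3·59 − 22·(126 − 2·59) = −22·126 + 47·59, i.e. 126·(-22) + 59·47 = 1.
Scaling by 315 gives the particular solution (s, t) = (-6930, 14805).
Adding 118·59 to s and subtracting 118·126 from t gives the tidier solution (32, -63).
Check: 126·32 + 59·(-63) = 4032 − 3717 = 315. ✓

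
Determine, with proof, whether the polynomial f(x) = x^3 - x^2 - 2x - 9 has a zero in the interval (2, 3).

Such a root exists.

f(2) = -9 and f(3) = 3, which have opposite signs.
f is continuous everywhere (it is a polynomial), in particular on [2, 3].
By the Intermediate Value Theorem f must vanish at some point of (2, 3).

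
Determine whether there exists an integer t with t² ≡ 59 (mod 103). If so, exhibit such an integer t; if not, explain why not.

t = 33 works: 33² = 1089, and 1089 − 59 = 1030 = 10·103.

t = 33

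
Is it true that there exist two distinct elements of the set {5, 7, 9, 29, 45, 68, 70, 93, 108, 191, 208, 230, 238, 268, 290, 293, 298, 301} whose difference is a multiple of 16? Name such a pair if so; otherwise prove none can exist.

Both 5 and 293 leave remainder 5 on division by 16; their difference 288 = 18·16 is a multiple of 16.

Yes: 5 and 293.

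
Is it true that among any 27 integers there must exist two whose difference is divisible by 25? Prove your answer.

Partition the integers by their residue mod 25; there are 25 classes.
With 27 integers and only 25 classes, the pigeonhole principle forces two of them, say a and b, into the same class.
Then a ≡ b (mod 25), i.e. 25 ∣ (a − b).

Yes, this is always true.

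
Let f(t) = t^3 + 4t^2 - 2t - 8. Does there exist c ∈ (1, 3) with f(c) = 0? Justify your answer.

Yes, such a c exists.

f(1) = -5 and f(3) = 49, which have opposite signs.
Since f is a polynomial it is continuous on [1, 3].
So by the Intermediate Value Theorem there is a c strictly between 1 and 3 with f(c) = 0.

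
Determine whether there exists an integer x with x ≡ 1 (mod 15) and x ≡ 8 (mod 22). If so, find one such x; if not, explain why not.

x = 316

gcd(15, 22) = 1, so the Chinese Remainder Theorem guarantees exactly one residue class mod 330 satisfying both.
Write x = 1 + 15t and require 1 + 15t ≡ 8 (mod 22), i.e. 15t ≡ 7 (mod 22).
Invert 15 mod 22 by the Euclidean algorithm: 22 = 1·15 + 7, 15 = 2·7 + 1, 7 = 7·1 + 0; back-substituting, 1 = 15 − 2·7 = 15 − 2·(22 − 1·15) = −2·22 + 3·15. Hence 15·3 ≡ 1, so 15⁻¹ ≡ 3 (mod 22).
Multiplying by 3: t ≡ 3·7 = 21 (mod 22).
With t = 21: x = 1 + 15·21 = 316.
Verify: 316 = 21·15 + 1 and 316 = 14·22 + 8. ✓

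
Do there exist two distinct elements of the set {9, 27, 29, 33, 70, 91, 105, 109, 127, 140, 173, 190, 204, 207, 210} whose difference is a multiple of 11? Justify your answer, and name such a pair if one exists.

Yes: 9 and 207.

9 mod 11 = 9 and 207 mod 11 = 9, so 207 − 9 = 198 = 18·11.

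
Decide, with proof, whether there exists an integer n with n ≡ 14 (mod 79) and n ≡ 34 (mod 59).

n = 93

Since 79 and 59 share no common factor, CRT says the pair of congruences has a solution (unique mod 4661).
Any solution of the first congruence is n = 14 + 79t; substituting into the second, 79t ≡ 34 − 14 ≡ 20 (mod 59).
79 ≡ 20 (mod 59), so this reads 20t ≡ 20 (mod 59). To invert 20 modulo 59: 59 = 2·20 + 19, 20 = 1·19 + 1, 19 = 19·1 + 0, and unwinding, 1 = 20 − 1·19 = 20 − (59 − 2·20) = −59 + 3·20. Thus 20⁻¹ ≡ 3 (mod 59).
Therefore t ≡ 3·20 = 60 ≡ 1 (mod 59).
With t = 1: n = 14 + 79·1 = 93.
Indeed 93 ≡ 14 (mod 79) and 93 ≡ 34 (mod 59).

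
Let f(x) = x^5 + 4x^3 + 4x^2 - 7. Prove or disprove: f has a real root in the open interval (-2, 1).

Such a root exists.

f(-2) = -55 and f(1) = 2, which have opposite signs.
Since f is a polynomial it is continuous on [-2, 1].
By the Intermediate Value Theorem f must vanish at some point of (-2, 1).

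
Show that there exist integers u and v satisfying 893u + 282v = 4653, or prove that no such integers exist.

Every value of 893u + 282v is a multiple of gcd(893, 282) = 47; since 47 ∣ 4653, solutions exist.
Dividing through by 47 reduces the equation to 19u + 6v = 99.
Dividing repeatedly: 19 = 3·6 + 1, 6 = 6·1 + 0.
Back-substituting, 1 = 19 − 3·6; that is, 19·1 + 6·(-3) = 1.
Times 99: 19·99 + 6·(-297) = 99, so (99, -297) solves it.
Shifting by a multiple of (6, −19) keeps it a solution: u = 99 − 16·6 = 3, v = -297 + 16·19 = 7.
Check: 893·3 + 282·7 = 2679 + 1974 = 4653. ✓

u = 3, v = 7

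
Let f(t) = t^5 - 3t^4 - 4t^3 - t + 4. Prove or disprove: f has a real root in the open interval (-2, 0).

Yes, f has a root in the interval.

f(-2) = -42 and f(0) = 4, which have opposite signs.
f is continuous everywhere (it is a polynomial), in particular on [-2, 0].
By the Intermediate Value Theorem f must vanish at some point of (-2, 0).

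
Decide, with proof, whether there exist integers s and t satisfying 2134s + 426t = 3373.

No, no such integers exist.

gcd(2134, 426) = 2, so every integer of the form 2134s + 426t is a multiple of 2.
But 3373 = 2·1686 + 1, so 2 ∤ 3373.
Therefore 2134s + 426t = 3373 has no solution in integers.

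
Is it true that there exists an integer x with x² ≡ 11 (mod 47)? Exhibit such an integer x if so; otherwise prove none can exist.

Apply Euler's criterion with the prime 47: 11 is a quadratic residue iff 11^23 ≡ 1 (mod 47), and a non-residue iff it is ≡ −1.
Squaring successively (mod 47): 11^2 = 121 ≡ 27; 11^4 ≡ 27² = 729 ≡ 24; 11^8 ≡ 24² = 576 ≡ 12; 11^16 ≡ 12² = 144 ≡ 3.
Since 23 = 16 + 4 + 2 + 1, 11^23 ≡ 3 · 24 · 27 · 11; multiplying out mod 47: 3·24 = 72 ≡ 25, then 25·27 = 675 ≡ 17, then 17·11 = 187 ≡ 46. Thus 11^23 ≡ 46 ≡ −1 (mod 47).
By Euler's criterion 11 is a quadratic non-residue mod 47: no x satisfies x² ≡ 11 (mod 47).

No such integer exists.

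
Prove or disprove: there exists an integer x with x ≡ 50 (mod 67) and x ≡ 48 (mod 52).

The moduli 67 and 52 are coprime, so by the Chinese Remainder Theorem a unique solution modulo 3484 exists.
Write x = 50 + 67t and require 50 + 67t ≡ 48 (mod 52), i.e. 67t ≡ 50 (mod 52).
67 ≡ 15 (mod 52), so this reads 15t ≡ 50 (mod 52). Note 15·7 = 105 ≡ 1 (mod 52) (as 105 − 1 = 2·52), so 15⁻¹ ≡ 7.
Therefore t ≡ 7·50 = 350 ≡ 38 (mod 52).
With t = 38: x = 50 + 67·38 = 2596.
Check: 2596 mod 67 = 50, 2596 mod 52 = 48. ✓

x = 2596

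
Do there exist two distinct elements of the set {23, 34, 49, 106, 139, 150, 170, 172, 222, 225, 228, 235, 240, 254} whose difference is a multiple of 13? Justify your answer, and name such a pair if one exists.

Both 23 and 49 leave remainder 10 on division by 13; their difference 26 = 2·13 is a multiple of 13.

The pair (23, 49) works.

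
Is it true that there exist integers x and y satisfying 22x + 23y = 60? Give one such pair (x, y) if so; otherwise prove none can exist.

22 and 23 are coprime, so 22x + 23y ranges over all of ℤ.
Run the Euclidean algorithm on 23 and 22: 23 = 1·22 + 1, 22 = 22·1 + 0.
Back-substituting, 1 = 23 − 1·22; that is, 22·(-1) + 23·1 = 1.
Multiplying through by 60: x = (-1)·60 = -60, y = 1·60 = 60 is a solution.
Shifting by a multiple of (23, −22) keeps it a solution: x = -60 + 3·23 = 9, y = 60 − 3·22 = -6.
Check: 22·9 + 23·(-6) = 198 − 138 = 60. ✓

x = 9, y = -6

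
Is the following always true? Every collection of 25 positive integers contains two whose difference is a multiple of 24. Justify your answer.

Yes.

Partition the integers by their residue mod 24; there are 24 classes.
Placing 25 integers into 24 classes, some class receives at least two — say a and b.
Equal remainders mean a − b ≡ 0 (mod 24), so 24 divides their difference.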